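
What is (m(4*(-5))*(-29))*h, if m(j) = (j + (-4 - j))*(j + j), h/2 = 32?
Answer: -296960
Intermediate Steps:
h = 64 (h = 2*32 = 64)
m(j) = -8*j
(m(4*(-5))*(-29))*h = (-32*(-5)*(-29))*64 = (-8*(-20)*(-29))*64 = (160*(-29))*64 = -4640*64 = -296960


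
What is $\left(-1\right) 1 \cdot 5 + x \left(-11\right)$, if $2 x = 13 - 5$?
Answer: $-49$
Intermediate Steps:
$x = 4$ ($x = \frac{13 - 5}{2} = \frac{1}{2} \cdot 8 = 4$)
$\left(-1\right) 1 \cdot 5 + x \left(-11\right) = \left(-1\right) 1 \cdot 5 + 4 \left(-11\right) = \left(-1\right) 5 - 44 = -5 - 44 = -49$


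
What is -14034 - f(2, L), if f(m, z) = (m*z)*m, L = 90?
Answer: -14394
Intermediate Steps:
f(m, z) = z*m²
-14034 - f(2, L) = -14034 - 90*2² = -14034 - 90*4 = -14034 - 1*360 = -14034 - 360 = -14394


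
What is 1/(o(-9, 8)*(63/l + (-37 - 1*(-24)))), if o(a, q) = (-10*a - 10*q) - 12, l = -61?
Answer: 61/1712 ≈ 0.035631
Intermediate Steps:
o(a, q) = -12 - 10*a - 10*q
1/(o(-9, 8)*(63/l + (-37 - 1*(-24)))) = 1/((-12 - 10*(-9) - 10*8)*(63/(-61) + (-37 - 1*(-24)))) = 1/((-12 + 90 - 80)*(63*(-1/61) + (-37 + 24))) = 1/(-2*(-63/61 - 13)) = 1/(-2*(-856/61)) = 1/(1712/61) = 61/1712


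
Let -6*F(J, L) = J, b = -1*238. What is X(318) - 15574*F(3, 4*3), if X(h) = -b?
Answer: 8025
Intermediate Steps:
b = -238
F(J, L) = -J/6
X(h) = 238 (X(h) = -1*(-238) = 238)
X(318) - 15574*F(3, 4*3) = 238 - (-7787)*3/3 = 238 - 15574*(-½) = 238 + 7787 = 8025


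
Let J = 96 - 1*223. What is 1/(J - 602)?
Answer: -1/729 ≈ -0.0013717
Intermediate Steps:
J = -127 (J = 96 - 223 = -127)
1/(J - 602) = 1/(-127 - 602) = 1/(-729) = -1/729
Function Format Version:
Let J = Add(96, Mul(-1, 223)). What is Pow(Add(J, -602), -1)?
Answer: Rational(-1, 729) ≈ -0.0013717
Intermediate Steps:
J = -127 (J = Add(96, -223) = -127)
Pow(Add(J, -602), -1) = Pow(Add(-127, -602), -1) = Pow(-729, -1) = Rational(-1, 729)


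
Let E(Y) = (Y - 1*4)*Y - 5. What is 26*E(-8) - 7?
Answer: 2359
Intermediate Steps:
E(Y) = -5 + Y*(-4 + Y) (E(Y) = (Y - 4)*Y - 5 = (-4 + Y)*Y - 5 = Y*(-4 + Y) - 5 = -5 + Y*(-4 + Y))
26*E(-8) - 7 = 26*(-5 + (-8)**2 - 4*(-8)) - 7 = 26*(-5 + 64 + 32) - 7 = 26*91 - 7 = 2366 - 7 = 2359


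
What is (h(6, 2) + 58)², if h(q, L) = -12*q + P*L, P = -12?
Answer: 1444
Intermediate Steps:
h(q, L) = -12*L - 12*q (h(q, L) = -12*q - 12*L = -12*L - 12*q)
(h(6, 2) + 58)² = ((-12*2 - 12*6) + 58)² = ((-24 - 72) + 58)² = (-96 + 58)² = (-38)² = 1444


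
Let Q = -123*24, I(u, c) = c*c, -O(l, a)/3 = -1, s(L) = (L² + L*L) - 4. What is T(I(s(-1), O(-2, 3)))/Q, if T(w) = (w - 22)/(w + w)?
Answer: 13/53136 ≈ 0.00024466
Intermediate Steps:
s(L) = -4 + 2*L² (s(L) = (L² + L²) - 4 = 2*L² - 4 = -4 + 2*L²)
O(l, a) = 3 (O(l, a) = -3*(-1) = 3)
I(u, c) = c²
T(w) = (-22 + w)/(2*w) (T(w) = (-22 + w)/((2*w)) = (-22 + w)*(1/(2*w)) = (-22 + w)/(2*w))
Q = -2952
T(I(s(-1), O(-2, 3)))/Q = ((-22 + 3²)/(2*(3²)))/(-2952) = ((½)*(-22 + 9)/9)*(-1/2952) = ((½)*(⅑)*(-13))*(-1/2952) = -13/18*(-1/2952) = 13/53136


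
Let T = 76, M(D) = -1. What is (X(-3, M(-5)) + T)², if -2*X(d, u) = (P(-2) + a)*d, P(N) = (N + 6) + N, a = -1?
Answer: 24025/4 ≈ 6006.3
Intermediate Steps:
P(N) = 6 + 2*N (P(N) = (6 + N) + N = 6 + 2*N)
X(d, u) = -d/2 (X(d, u) = -((6 + 2*(-2)) - 1)*d/2 = -((6 - 4) - 1)*d/2 = -(2 - 1)*d/2 = -d/2)
(X(-3, M(-5)) + T)² = (-½*(-3) + 76)² = (3/2 + 76)² = (155/2)² = 24025/4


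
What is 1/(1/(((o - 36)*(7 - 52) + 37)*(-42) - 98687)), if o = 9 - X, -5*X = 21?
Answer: -143333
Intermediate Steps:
X = -21/5 (X = -⅕*21 = -21/5 ≈ -4.2000)
o = 66/5 (o = 9 - 1*(-21/5) = 9 + 21/5 = 66/5 ≈ 13.200)
1/(1/(((o - 36)*(7 - 52) + 37)*(-42) - 98687)) = 1/(1/(((66/5 - 36)*(7 - 52) + 37)*(-42) - 98687)) = 1/(1/((-114/5*(-45) + 37)*(-42) - 98687)) = 1/(1/((1026 + 37)*(-42) - 98687)) = 1/(1/(1063*(-42) - 98687)) = 1/(1/(-44646 - 98687)) = 1/(1/(-143333)) = 1/(-1/143333) = -143333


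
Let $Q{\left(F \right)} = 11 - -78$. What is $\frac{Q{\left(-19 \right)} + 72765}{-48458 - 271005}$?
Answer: $- \frac{72854}{319463} \approx -0.22805$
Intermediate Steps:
$Q{\left(F \right)} = 89$ ($Q{\left(F \right)} = 11 + 78 = 89$)
$\frac{Q{\left(-19 \right)} + 72765}{-48458 - 271005} = \frac{89 + 72765}{-48458 - 271005} = \frac{72854}{-319463} = 72854 \left(- \frac{1}{319463}\right) = - \frac{72854}{319463}$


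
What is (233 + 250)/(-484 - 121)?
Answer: -483/605 ≈ -0.79835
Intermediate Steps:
(233 + 250)/(-484 - 121) = 483/(-605) = 483*(-1/605) = -483/605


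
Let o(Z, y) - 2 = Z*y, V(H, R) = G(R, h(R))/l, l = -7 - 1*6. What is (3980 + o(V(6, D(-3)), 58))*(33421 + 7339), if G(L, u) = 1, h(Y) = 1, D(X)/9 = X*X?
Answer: 2107618080/13 ≈ 1.6212e+8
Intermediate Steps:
D(X) = 9*X² (D(X) = 9*(X*X) = 9*X²)
l = -13 (l = -7 - 6 = -13)
V(H, R) = -1/13 (V(H, R) = 1/(-13) = 1*(-1/13) = -1/13)
o(Z, y) = 2 + Z*y
(3980 + o(V(6, D(-3)), 58))*(33421 + 7339) = (3980 + (2 - 1/13*58))*(33421 + 7339) = (3980 + (2 - 58/13))*40760 = (3980 - 32/13)*40760 = (51708/13)*40760 = 2107618080/13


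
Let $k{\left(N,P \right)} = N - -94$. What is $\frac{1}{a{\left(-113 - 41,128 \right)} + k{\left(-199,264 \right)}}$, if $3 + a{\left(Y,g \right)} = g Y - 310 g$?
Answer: $- \frac{1}{59500} \approx -1.6807 \cdot 10^{-5}$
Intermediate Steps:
$a{\left(Y,g \right)} = -3 - 310 g + Y g$ ($a{\left(Y,g \right)} = -3 + \left(g Y - 310 g\right) = -3 + \left(Y g - 310 g\right) = -3 + \left(- 310 g + Y g\right) = -3 - 310 g + Y g$)
$k{\left(N,P \right)} = 94 + N$ ($k{\left(N,P \right)} = N + 94 = 94 + N$)
$\frac{1}{a{\left(-113 - 41,128 \right)} + k{\left(-199,264 \right)}} = \frac{1}{\left(-3 - 39680 + \left(-113 - 41\right) 128\right) + \left(94 - 199\right)} = \frac{1}{\left(-3 - 39680 + \left(-113 - 41\right) 128\right) - 105} = \frac{1}{\left(-3 - 39680 - 19712\right) - 105} = \frac{1}{-59395 - 105} = \frac{1}{-59500} = - \frac{1}{59500}$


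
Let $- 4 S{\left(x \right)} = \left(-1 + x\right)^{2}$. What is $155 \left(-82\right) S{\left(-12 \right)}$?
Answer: $\frac{1073995}{2} \approx 5.37 \cdot 10^{5}$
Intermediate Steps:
$S{\left(x \right)} = - \frac{\left(-1 + x\right)^{2}}{4}$
$155 \left(-82\right) S{\left(-12 \right)} = 155 \left(-82\right) \left(- \frac{\left(-1 - 12\right)^{2}}{4}\right) = - 12710 \left(- \frac{\left(-13\right)^{2}}{4}\right) = - 12710 \left(\left(- \frac{1}{4}\right) 169\right) = \left(-12710\right) \left(- \frac{169}{4}\right) = \frac{1073995}{2}$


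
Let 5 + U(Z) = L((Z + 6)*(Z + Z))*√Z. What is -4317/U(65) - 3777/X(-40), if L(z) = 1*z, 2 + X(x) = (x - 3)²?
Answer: -4183064537514/2045566712665 - 7969182*√65/1107507695 ≈ -2.1030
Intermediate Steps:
X(x) = -2 + (-3 + x)² (X(x) = -2 + (x - 3)² = -2 + (-3 + x)²)
L(z) = z
U(Z) = -5 + 2*Z^(3/2)*(6 + Z) (U(Z) = -5 + ((Z + 6)*(Z + Z))*√Z = -5 + ((6 + Z)*(2*Z))*√Z = -5 + (2*Z*(6 + Z))*√Z = -5 + 2*Z^(3/2)*(6 + Z))
-4317/U(65) - 3777/X(-40) = -4317/(-5 + 2*65^(3/2)*(6 + 65)) - 3777/(-2 + (-3 - 40)²) = -4317/(-5 + 2*(65*√65)*71) - 3777/(-2 + (-43)²) = -4317/(-5 + 9230*√65) - 3777/(-2 + 1849) = -4317/(-5 + 9230*√65) - 3777/1847 = -3777/1847 - 4317/(-5 + 9230*√65)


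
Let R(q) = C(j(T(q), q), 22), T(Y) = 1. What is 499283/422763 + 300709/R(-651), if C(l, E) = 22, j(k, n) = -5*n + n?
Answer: 11558147563/845526 ≈ 13670.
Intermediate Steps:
j(k, n) = -4*n
R(q) = 22
499283/422763 + 300709/R(-651) = 499283/422763 + 300709/22 = 11558147563/845526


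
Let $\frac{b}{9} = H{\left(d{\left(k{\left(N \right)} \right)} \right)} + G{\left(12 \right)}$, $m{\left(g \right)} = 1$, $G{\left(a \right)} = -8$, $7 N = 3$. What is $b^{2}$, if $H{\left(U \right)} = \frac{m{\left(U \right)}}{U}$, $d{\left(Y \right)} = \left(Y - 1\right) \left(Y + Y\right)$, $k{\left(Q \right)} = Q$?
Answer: $\frac{522729}{64} \approx 8167.6$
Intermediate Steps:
$N = \frac{3}{7}$ ($N = \frac{1}{7} \cdot 3 = \frac{3}{7} \approx 0.42857$)
$d{\left(Y \right)} = 2 Y \left(-1 + Y\right)$ ($d{\left(Y \right)} = \left(-1 + Y\right) 2 Y = 2 Y \left(-1 + Y\right)$)
$H{\left(U \right)} = \frac{1}{U}$ ($H{\left(U \right)} = 1 \frac{1}{U} = \frac{1}{U}$)
$b = - \frac{723}{8}$ ($b = 9 \left(\frac{1}{2 \cdot \frac{3}{7} \left(-1 + \frac{3}{7}\right)} - 8\right) = 9 \left(\frac{1}{2 \cdot \frac{3}{7} \left(- \frac{4}{7}\right)} - 8\right) = 9 \left(\frac{1}{- \frac{24}{49}} - 8\right) = 9 \left(- \frac{49}{24} - 8\right) = 9 \left(- \frac{241}{24}\right) = - \frac{723}{8} \approx -90.375$)
$b^{2} = \left(- \frac{723}{8}\right)^{2} = \frac{522729}{64}$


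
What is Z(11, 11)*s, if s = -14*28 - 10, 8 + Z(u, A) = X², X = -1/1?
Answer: 2814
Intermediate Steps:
X = -1 (X = -1*1 = -1)
Z(u, A) = -7 (Z(u, A) = -8 + (-1)² = -8 + 1 = -7)
s = -402 (s = -392 - 10 = -402)
Z(11, 11)*s = -7*(-402) = 2814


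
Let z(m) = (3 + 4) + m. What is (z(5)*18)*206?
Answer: 44496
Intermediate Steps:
z(m) = 7 + m
(z(5)*18)*206 = ((7 + 5)*18)*206 = (12*18)*206 = 216*206 = 44496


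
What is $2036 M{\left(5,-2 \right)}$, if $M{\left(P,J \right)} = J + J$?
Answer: $-8144$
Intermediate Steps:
$M{\left(P,J \right)} = 2 J$
$2036 M{\left(5,-2 \right)} = 2036 \cdot 2 \left(-2\right) = 2036 \left(-4\right) = -8144$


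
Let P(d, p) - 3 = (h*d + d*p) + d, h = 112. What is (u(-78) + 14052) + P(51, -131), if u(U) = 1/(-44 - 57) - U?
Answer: 1334714/101 ≈ 13215.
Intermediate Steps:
u(U) = -1/101 - U (u(U) = 1/(-101) - U = -1/101 - U)
P(d, p) = 3 + 113*d + d*p (P(d, p) = 3 + ((112*d + d*p) + d) = 3 + (113*d + d*p) = 3 + 113*d + d*p)
(u(-78) + 14052) + P(51, -131) = ((-1/101 - 1*(-78)) + 14052) + (3 + 113*51 + 51*(-131)) = ((-1/101 + 78) + 14052) + (3 + 5763 - 6681) = (7877/101 + 14052) - 915 = 1427129/101 - 915 = 1334714/101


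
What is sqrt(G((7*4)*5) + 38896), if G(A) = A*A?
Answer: 8*sqrt(914) ≈ 241.86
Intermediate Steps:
G(A) = A**2
sqrt(G((7*4)*5) + 38896) = sqrt(((7*4)*5)**2 + 38896) = sqrt((28*5)**2 + 38896) = sqrt(140**2 + 38896) = sqrt(19600 + 38896) = sqrt(58496) = 8*sqrt(914)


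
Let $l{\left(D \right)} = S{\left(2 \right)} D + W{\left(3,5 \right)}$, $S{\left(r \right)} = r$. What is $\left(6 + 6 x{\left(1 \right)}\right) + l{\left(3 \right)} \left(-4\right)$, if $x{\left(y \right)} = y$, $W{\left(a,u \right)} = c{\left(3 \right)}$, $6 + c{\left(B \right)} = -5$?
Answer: $32$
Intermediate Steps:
$c{\left(B \right)} = -11$ ($c{\left(B \right)} = -6 - 5 = -11$)
$W{\left(a,u \right)} = -11$
$l{\left(D \right)} = -11 + 2 D$ ($l{\left(D \right)} = 2 D - 11 = -11 + 2 D$)
$\left(6 + 6 x{\left(1 \right)}\right) + l{\left(3 \right)} \left(-4\right) = \left(6 + 6 \cdot 1\right) + \left(-11 + 2 \cdot 3\right) \left(-4\right) = \left(6 + 6\right) + \left(-11 + 6\right) \left(-4\right) = 12 - -20 = 12 + 20 = 32$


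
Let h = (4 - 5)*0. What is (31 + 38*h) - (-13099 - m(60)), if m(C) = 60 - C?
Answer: 13130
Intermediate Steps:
h = 0 (h = -1*0 = 0)
(31 + 38*h) - (-13099 - m(60)) = (31 + 38*0) - (-13099 - (60 - 1*60)) = (31 + 0) - (-13099 - (60 - 60)) = 31 - (-13099 - 1*0) = 31 - (-13099 + 0) = 31 - 1*(-13099) = 31 + 13099 = 13130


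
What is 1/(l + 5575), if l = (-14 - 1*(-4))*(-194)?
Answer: 1/7515 ≈ 0.00013307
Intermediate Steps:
l = 1940 (l = (-14 + 4)*(-194) = -10*(-194) = 1940)
1/(l + 5575) = 1/(1940 + 5575) = 1/7515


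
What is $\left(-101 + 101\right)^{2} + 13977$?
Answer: $13977$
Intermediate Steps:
$\left(-101 + 101\right)^{2} + 13977 = 0^{2} + 13977 = 0 + 13977 = 13977$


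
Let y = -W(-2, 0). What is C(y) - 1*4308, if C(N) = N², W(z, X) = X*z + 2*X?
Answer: -4308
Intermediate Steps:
W(z, X) = 2*X + X*z
y = 0 (y = -0*(2 - 2) = -0*0 = -1*0 = 0)
C(y) - 1*4308 = 0² - 1*4308 = 0 - 4308 = -4308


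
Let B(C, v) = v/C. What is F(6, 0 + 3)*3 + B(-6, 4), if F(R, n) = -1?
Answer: -11/3 ≈ -3.6667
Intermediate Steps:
F(6, 0 + 3)*3 + B(-6, 4) = -1*3 + 4/(-6) = -3 + 4*(-⅙) = -3 - ⅔ = -11/3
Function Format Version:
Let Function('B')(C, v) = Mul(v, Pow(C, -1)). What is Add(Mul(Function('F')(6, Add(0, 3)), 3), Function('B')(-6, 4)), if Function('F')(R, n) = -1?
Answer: Rational(-11, 3) ≈ -3.6667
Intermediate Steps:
Add(Mul(Function('F')(6, Add(0, 3)), 3), Function('B')(-6, 4)) = Add(Mul(-1, 3), Mul(4, Pow(-6, -1))) = Add(-3, Mul(4, Rational(-1, 6))) = Add(-3, Rational(-2, 3)) = Rational(-11, 3)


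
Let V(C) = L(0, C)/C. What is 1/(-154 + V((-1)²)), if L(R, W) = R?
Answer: -1/154 ≈ -0.0064935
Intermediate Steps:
V(C) = 0 (V(C) = 0/C = 0)
1/(-154 + V((-1)²)) = 1/(-154 + 0) = 1/(-154) = -1/154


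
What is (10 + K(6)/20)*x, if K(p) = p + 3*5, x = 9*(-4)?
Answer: -1989/5 ≈ -397.80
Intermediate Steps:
x = -36
K(p) = 15 + p (K(p) = p + 15 = 15 + p)
(10 + K(6)/20)*x = (10 + (15 + 6)/20)*(-36) = (10 + (1/20)*21)*(-36) = (10 + 21/20)*(-36) = (221/20)*(-36) = -1989/5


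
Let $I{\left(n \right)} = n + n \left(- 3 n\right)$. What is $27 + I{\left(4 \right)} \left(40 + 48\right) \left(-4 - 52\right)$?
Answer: $216859$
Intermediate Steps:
$I{\left(n \right)} = n - 3 n^{2}$
$27 + I{\left(4 \right)} \left(40 + 48\right) \left(-4 - 52\right) = 27 + 4 \left(1 - 12\right) \left(40 + 48\right) \left(-4 - 52\right) = 27 + 4 \left(1 - 12\right) 88 \left(-56\right) = 27 + 4 \left(-11\right) \left(-4928\right) = 27 - -216832 = 27 + 216832 = 216859$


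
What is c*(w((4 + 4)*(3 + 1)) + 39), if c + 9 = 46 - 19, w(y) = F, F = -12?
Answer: 486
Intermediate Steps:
w(y) = -12
c = 18 (c = -9 + (46 - 19) = -9 + 27 = 18)
c*(w((4 + 4)*(3 + 1)) + 39) = 18*(-12 + 39) = 18*27 = 486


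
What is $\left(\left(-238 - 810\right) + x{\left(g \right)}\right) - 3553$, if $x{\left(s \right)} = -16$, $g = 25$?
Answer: $-4617$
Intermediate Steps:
$\left(\left(-238 - 810\right) + x{\left(g \right)}\right) - 3553 = \left(\left(-238 - 810\right) - 16\right) - 3553 = \left(-1048 - 16\right) - 3553 = -1064 - 3553 = -4617$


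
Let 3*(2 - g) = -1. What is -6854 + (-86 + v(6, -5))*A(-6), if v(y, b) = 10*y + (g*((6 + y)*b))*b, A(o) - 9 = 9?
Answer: 5278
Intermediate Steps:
g = 7/3 (g = 2 - ⅓*(-1) = 2 + ⅓ = 7/3 ≈ 2.3333)
A(o) = 18 (A(o) = 9 + 9 = 18)
v(y, b) = 10*y + 7*b²*(6 + y)/3 (v(y, b) = 10*y + (7*((6 + y)*b)/3)*b = 10*y + (7*(b*(6 + y))/3)*b = 10*y + (7*b*(6 + y)/3)*b = 10*y + 7*b²*(6 + y)/3)
-6854 + (-86 + v(6, -5))*A(-6) = -6854 + (-86 + (10*6 + 14*(-5)² + (7/3)*6*(-5)²))*18 = -6854 + (-86 + (60 + 14*25 + (7/3)*6*25))*18 = -6854 + (-86 + (60 + 350 + 350))*18 = -6854 + (-86 + 760)*18 = -6854 + 674*18 = -6854 + 12132 = 5278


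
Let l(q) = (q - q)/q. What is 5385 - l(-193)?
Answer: 5385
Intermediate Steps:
l(q) = 0 (l(q) = 0/q = 0)
5385 - l(-193) = 5385 - 1*0 = 5385 + 0 = 5385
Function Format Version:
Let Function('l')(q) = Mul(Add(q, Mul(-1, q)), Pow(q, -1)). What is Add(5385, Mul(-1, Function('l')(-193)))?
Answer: 5385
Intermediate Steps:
Function('l')(q) = 0 (Function('l')(q) = Mul(0, Pow(q, -1)) = 0)
Add(5385, Mul(-1, Function('l')(-193))) = Add(5385, Mul(-1, 0)) = Add(5385, 0) = 5385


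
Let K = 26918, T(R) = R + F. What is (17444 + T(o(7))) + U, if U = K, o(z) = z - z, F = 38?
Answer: 44400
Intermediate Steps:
o(z) = 0
T(R) = 38 + R (T(R) = R + 38 = 38 + R)
U = 26918
(17444 + T(o(7))) + U = (17444 + (38 + 0)) + 26918 = (17444 + 38) + 26918 = 17482 + 26918 = 44400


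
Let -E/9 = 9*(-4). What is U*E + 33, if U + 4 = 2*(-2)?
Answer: -2559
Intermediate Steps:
E = 324 (E = -81*(-4) = -9*(-36) = 324)
U = -8 (U = -4 + 2*(-2) = -4 - 4 = -8)
U*E + 33 = -8*324 + 33 = -2592 + 33 = -2559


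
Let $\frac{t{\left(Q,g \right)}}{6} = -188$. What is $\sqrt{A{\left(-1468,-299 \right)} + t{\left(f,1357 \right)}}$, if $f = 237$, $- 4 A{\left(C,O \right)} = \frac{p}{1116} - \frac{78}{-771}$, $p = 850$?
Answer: $\frac{i \sqrt{10312032354070}}{95604} \approx 33.589 i$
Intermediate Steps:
$A{\left(C,O \right)} = - \frac{123733}{573624}$ ($A{\left(C,O \right)} = - \frac{\frac{850}{1116} - \frac{78}{-771}}{4} = - \frac{850 \cdot \frac{1}{1116} - - \frac{26}{257}}{4} = - \frac{\frac{425}{558} + \frac{26}{257}}{4} = \left(- \frac{1}{4}\right) \frac{123733}{143406} = - \frac{123733}{573624}$)
$t{\left(Q,g \right)} = -1128$ ($t{\left(Q,g \right)} = 6 \left(-188\right) = -1128$)
$\sqrt{A{\left(-1468,-299 \right)} + t{\left(f,1357 \right)}} = \sqrt{- \frac{123733}{573624} - 1128} = \sqrt{- \frac{647171605}{573624}} = \frac{i \sqrt{10312032354070}}{95604}$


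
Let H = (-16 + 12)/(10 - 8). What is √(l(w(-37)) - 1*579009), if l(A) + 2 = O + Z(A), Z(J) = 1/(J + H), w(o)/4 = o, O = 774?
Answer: I*√520413306/30 ≈ 760.42*I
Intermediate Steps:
H = -2 (H = -4/2 = -4*½ = -2)
w(o) = 4*o
Z(J) = 1/(-2 + J) (Z(J) = 1/(J - 2) = 1/(-2 + J))
l(A) = 772 + 1/(-2 + A) (l(A) = -2 + (774 + 1/(-2 + A)) = 772 + 1/(-2 + A))
√(l(w(-37)) - 1*579009) = √((-1543 + 772*(4*(-37)))/(-2 + 4*(-37)) - 1*579009) = √((-1543 + 772*(-148))/(-2 - 148) - 579009) = √((-1543 - 114256)/(-150) - 579009) = √(-1/150*(-115799) - 579009) = √(115799/150 - 579009) = √(-86735551/150) = I*√520413306/30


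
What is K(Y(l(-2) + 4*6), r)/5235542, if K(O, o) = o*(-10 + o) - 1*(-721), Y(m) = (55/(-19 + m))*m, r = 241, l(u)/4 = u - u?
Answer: 28196/2617771 ≈ 0.010771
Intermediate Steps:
l(u) = 0 (l(u) = 4*(u - u) = 4*0 = 0)
Y(m) = 55*m/(-19 + m)
K(O, o) = 721 + o*(-10 + o) (K(O, o) = o*(-10 + o) + 721 = 721 + o*(-10 + o))
K(Y(l(-2) + 4*6), r)/5235542 = (721 + 241² - 10*241)/5235542 = (721 + 58081 - 2410)*(1/5235542) = 56392*(1/5235542) = 28196/2617771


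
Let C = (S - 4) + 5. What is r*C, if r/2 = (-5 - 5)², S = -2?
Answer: -200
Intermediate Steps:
C = -1 (C = (-2 - 4) + 5 = -6 + 5 = -1)
r = 200 (r = 2*(-5 - 5)² = 2*(-10)² = 2*100 = 200)
r*C = 200*(-1) = -200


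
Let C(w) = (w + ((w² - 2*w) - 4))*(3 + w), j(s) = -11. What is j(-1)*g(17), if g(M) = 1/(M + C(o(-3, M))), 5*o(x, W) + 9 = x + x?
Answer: -11/17 ≈ -0.64706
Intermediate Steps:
o(x, W) = -9/5 + 2*x/5 (o(x, W) = -9/5 + (x + x)/5 = -9/5 + (2*x)/5 = -9/5 + 2*x/5)
C(w) = (3 + w)*(-4 + w² - w) (C(w) = (w + (-4 + w² - 2*w))*(3 + w) = (-4 + w² - w)*(3 + w) = (3 + w)*(-4 + w² - w))
g(M) = 1/M (g(M) = 1/(M + (-12 + (-9/5 + (⅖)*(-3))³ - 7*(-9/5 + (⅖)*(-3)) + 2*(-9/5 + (⅖)*(-3))²)) = 1/(M + (-12 + (-9/5 - 6/5)³ - 7*(-9/5 - 6/5) + 2*(-9/5 - 6/5)²)) = 1/(M + (-12 + (-3)³ - 7*(-3) + 2*(-3)²)) = 1/(M + (-12 - 27 + 21 + 2*9)) = 1/(M + (-12 - 27 + 21 + 18)) = 1/(M + 0) = 1/M)
j(-1)*g(17) = -11/17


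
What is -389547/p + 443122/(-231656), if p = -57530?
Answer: 16187022793/3331792420 ≈ 4.8584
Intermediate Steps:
-389547/p + 443122/(-231656) = -389547/(-57530) + 443122/(-231656) = -389547*(-1/57530) + 443122*(-1/231656) = 389547/57530 - 221561/115828 = 16187022793/3331792420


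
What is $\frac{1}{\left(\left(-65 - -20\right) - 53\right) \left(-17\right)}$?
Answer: $\frac{1}{1666} \approx 0.00060024$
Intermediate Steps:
$\frac{1}{\left(\left(-65 - -20\right) - 53\right) \left(-17\right)} = \frac{1}{\left(\left(-65 + 20\right) - 53\right) \left(-17\right)} = \frac{1}{\left(-45 - 53\right) \left(-17\right)} = \frac{1}{\left(-98\right) \left(-17\right)} = \frac{1}{1666}$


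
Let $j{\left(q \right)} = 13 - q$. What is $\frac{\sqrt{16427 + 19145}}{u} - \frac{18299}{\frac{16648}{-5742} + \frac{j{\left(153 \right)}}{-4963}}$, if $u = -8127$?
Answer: $\frac{37248328161}{5844296} - \frac{2 \sqrt{8893}}{8127} \approx 6373.4$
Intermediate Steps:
$\frac{\sqrt{16427 + 19145}}{u} - \frac{18299}{\frac{16648}{-5742} + \frac{j{\left(153 \right)}}{-4963}} = \frac{\sqrt{16427 + 19145}}{-8127} - \frac{18299}{\frac{16648}{-5742} + \frac{13 - 153}{-4963}} = \sqrt{35572} \left(- \frac{1}{8127}\right) - \frac{18299}{16648 \left(- \frac{1}{5742}\right) + \left(13 - 153\right) \left(- \frac{1}{4963}\right)} = 2 \sqrt{8893} \left(- \frac{1}{8127}\right) - \frac{18299}{- \frac{8324}{2871} - - \frac{20}{709}} = - \frac{2 \sqrt{8893}}{8127} - \frac{18299}{- \frac{8324}{2871} + \frac{20}{709}} = - \frac{2 \sqrt{8893}}{8127} - \frac{18299}{- \frac{5844296}{2035539}} = - \frac{2 \sqrt{8893}}{8127} - - \frac{37248328161}{5844296} = - \frac{2 \sqrt{8893}}{8127} + \frac{37248328161}{5844296} = \frac{37248328161}{5844296} - \frac{2 \sqrt{8893}}{8127}$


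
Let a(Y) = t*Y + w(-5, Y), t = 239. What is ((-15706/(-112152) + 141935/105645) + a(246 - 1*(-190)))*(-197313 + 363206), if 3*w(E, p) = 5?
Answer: 6827477785052424955/394943268 ≈ 1.7287e+10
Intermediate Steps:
w(E, p) = 5/3 (w(E, p) = (⅓)*5 = 5/3)
a(Y) = 5/3 + 239*Y (a(Y) = 239*Y + 5/3 = 5/3 + 239*Y)
((-15706/(-112152) + 141935/105645) + a(246 - 1*(-190)))*(-197313 + 363206) = ((-15706/(-112152) + 141935/105645) + (5/3 + 239*(246 - 1*(-190))))*(-197313 + 363206) = ((-15706*(-1/112152) + 141935*(1/105645)) + (5/3 + 239*(246 + 190)))*165893 = ((7853/56076 + 28387/21129) + (5/3 + 239*436))*165893 = (195306161/131647756 + (5/3 + 104204))*165893 = (195306161/131647756 + 312617/3)*165893 = (41155912455935/394943268)*165893 = 6827477785052424955/394943268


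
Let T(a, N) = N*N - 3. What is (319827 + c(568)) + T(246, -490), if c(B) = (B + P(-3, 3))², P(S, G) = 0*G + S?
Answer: 879149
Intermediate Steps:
T(a, N) = -3 + N² (T(a, N) = N² - 3 = -3 + N²)
P(S, G) = S (P(S, G) = 0 + S = S)
c(B) = (-3 + B)² (c(B) = (B - 3)² = (-3 + B)²)
(319827 + c(568)) + T(246, -490) = (319827 + (-3 + 568)²) + (-3 + (-490)²) = (319827 + 565²) + (-3 + 240100) = (319827 + 319225) + 240097 = 639052 + 240097 = 879149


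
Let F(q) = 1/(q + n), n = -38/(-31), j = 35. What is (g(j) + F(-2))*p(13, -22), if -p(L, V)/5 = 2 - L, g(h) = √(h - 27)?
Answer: -1705/24 + 110*√2 ≈ 84.522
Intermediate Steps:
n = 38/31 (n = -38*(-1/31) = 38/31 ≈ 1.2258)
g(h) = √(-27 + h)
F(q) = 1/(38/31 + q) (F(q) = 1/(q + 38/31) = 1/(38/31 + q))
p(L, V) = -10 + 5*L (p(L, V) = -5*(2 - L) = -10 + 5*L)
(g(j) + F(-2))*p(13, -22) = (√(-27 + 35) + 31/(38 + 31*(-2)))*(-10 + 5*13) = (√8 + 31/(38 - 62))*(-10 + 65) = (2*√2 + 31/(-24))*55 = (2*√2 + 31*(-1/24))*55 = (2*√2 - 31/24)*55 = (-31/24 + 2*√2)*55 = -1705/24 + 110*√2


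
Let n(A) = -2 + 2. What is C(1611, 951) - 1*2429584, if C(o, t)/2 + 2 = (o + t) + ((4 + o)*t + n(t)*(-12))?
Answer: 647266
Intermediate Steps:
n(A) = 0
C(o, t) = -4 + 2*o + 2*t + 2*t*(4 + o) (C(o, t) = -4 + 2*((o + t) + ((4 + o)*t + 0*(-12))) = -4 + 2*((o + t) + (t*(4 + o) + 0)) = -4 + 2*((o + t) + t*(4 + o)) = -4 + 2*(o + t + t*(4 + o)) = -4 + (2*o + 2*t + 2*t*(4 + o)) = -4 + 2*o + 2*t + 2*t*(4 + o))
C(1611, 951) - 1*2429584 = (-4 + 2*1611 + 10*951 + 2*1611*951) - 1*2429584 = (-4 + 3222 + 9510 + 3064122) - 2429584 = 3076850 - 2429584 = 647266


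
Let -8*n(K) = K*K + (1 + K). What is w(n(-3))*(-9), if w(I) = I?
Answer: 63/8 ≈ 7.8750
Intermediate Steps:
n(K) = -1/8 - K/8 - K**2/8 (n(K) = -(K*K + (1 + K))/8 = -(K**2 + (1 + K))/8 = -(1 + K + K**2)/8 = -1/8 - K/8 - K**2/8)
w(n(-3))*(-9) = (-1/8 - 1/8*(-3) - 1/8*(-3)**2)*(-9) = (-1/8 + 3/8 - 1/8*9)*(-9) = (-1/8 + 3/8 - 9/8)*(-9) = -7/8*(-9) = 63/8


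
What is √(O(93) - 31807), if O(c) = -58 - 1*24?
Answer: I*√31889 ≈ 178.57*I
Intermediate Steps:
O(c) = -82 (O(c) = -58 - 24 = -82)
√(O(93) - 31807) = √(-82 - 31807) = √(-31889) = I*√31889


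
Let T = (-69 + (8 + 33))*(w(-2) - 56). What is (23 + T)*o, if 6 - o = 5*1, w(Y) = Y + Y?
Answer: 1703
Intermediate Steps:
w(Y) = 2*Y
o = 1 (o = 6 - 5 = 1)
T = 1680 (T = (-69 + (8 + 33))*(2*(-2) - 56) = (-69 + 41)*(-4 - 56) = -28*(-60) = 1680)
(23 + T)*o = (23 + 1680)*1 = 1703*1 = 1703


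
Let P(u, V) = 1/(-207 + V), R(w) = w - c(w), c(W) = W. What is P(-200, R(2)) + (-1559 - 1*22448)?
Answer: -4969450/207 ≈ -24007.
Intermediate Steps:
R(w) = 0 (R(w) = w - w = 0)
P(-200, R(2)) + (-1559 - 1*22448) = 1/(-207 + 0) + (-1559 - 1*22448) = 1/(-207) + (-1559 - 22448) = -1/207 - 24007 = -4969450/207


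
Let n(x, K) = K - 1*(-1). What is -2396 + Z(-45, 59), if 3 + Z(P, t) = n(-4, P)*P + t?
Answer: -360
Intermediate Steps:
n(x, K) = 1 + K (n(x, K) = K + 1 = 1 + K)
Z(P, t) = -3 + t + P*(1 + P) (Z(P, t) = -3 + ((1 + P)*P + t) = -3 + (P*(1 + P) + t) = -3 + (t + P*(1 + P)) = -3 + t + P*(1 + P))
-2396 + Z(-45, 59) = -2396 + (-3 + 59 - 45*(1 - 45)) = -2396 + (-3 + 59 - 45*(-44)) = -2396 + (-3 + 59 + 1980) = -2396 + 2036 = -360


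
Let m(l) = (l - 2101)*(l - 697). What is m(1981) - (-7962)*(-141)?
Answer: -1276722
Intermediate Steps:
m(l) = (-2101 + l)*(-697 + l)
m(1981) - (-7962)*(-141) = (1464397 + 1981² - 2798*1981) - (-7962)*(-141) = (1464397 + 3924361 - 5542838) - 1*1122642 = -154080 - 1122642 = -1276722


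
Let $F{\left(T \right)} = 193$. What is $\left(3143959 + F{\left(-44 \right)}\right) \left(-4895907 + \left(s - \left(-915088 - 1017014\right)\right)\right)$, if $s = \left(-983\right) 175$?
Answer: $-9859526166160$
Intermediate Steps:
$s = -172025$
$\left(3143959 + F{\left(-44 \right)}\right) \left(-4895907 + \left(s - \left(-915088 - 1017014\right)\right)\right) = \left(3143959 + 193\right) \left(-4895907 - -1760077\right) = 3144152 \left(-4895907 - -1760077\right) = 3144152 \left(-4895907 + \left(-172025 + 1932102\right)\right) = 3144152 \left(-4895907 + 1760077\right) = 3144152 \left(-3135830\right) = -9859526166160$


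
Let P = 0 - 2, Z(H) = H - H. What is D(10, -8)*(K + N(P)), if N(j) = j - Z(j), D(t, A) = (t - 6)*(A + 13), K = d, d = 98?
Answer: 1920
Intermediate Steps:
Z(H) = 0
K = 98
D(t, A) = (-6 + t)*(13 + A)
P = -2
N(j) = j (N(j) = j - 1*0 = j + 0 = j)
D(10, -8)*(K + N(P)) = (-78 - 6*(-8) + 13*10 - 8*10)*(98 - 2) = (-78 + 48 + 130 - 80)*96 = 20*96 = 1920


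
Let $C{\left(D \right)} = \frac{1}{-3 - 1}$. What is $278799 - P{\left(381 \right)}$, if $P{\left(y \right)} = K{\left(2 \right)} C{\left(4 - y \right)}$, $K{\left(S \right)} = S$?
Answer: $\frac{557599}{2} \approx 2.788 \cdot 10^{5}$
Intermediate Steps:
$C{\left(D \right)} = - \frac{1}{4}$ ($C{\left(D \right)} = \frac{1}{-4} = - \frac{1}{4}$)
$P{\left(y \right)} = - \frac{1}{2}$ ($P{\left(y \right)} = 2 \left(- \frac{1}{4}\right) = - \frac{1}{2}$)
$278799 - P{\left(381 \right)} = 278799 - - \frac{1}{2} = 278799 + \frac{1}{2} = \frac{557599}{2}$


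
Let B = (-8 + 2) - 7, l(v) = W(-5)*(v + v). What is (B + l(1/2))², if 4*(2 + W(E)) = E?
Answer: 4225/16 ≈ 264.06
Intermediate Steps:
W(E) = -2 + E/4
l(v) = -13*v/2 (l(v) = (-2 + (¼)*(-5))*(v + v) = (-2 - 5/4)*(2*v) = -13*v/2)
B = -13 (B = -6 - 7 = -13)
(B + l(1/2))² = (-13 - 13/2/2)² = (-13 - 13/2*½)² = (-13 - 13/4)² = (-65/4)² = 4225/16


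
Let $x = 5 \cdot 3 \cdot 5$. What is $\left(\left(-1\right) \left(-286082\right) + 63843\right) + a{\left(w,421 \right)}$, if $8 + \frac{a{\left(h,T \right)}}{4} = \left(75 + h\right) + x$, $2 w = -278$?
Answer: $349937$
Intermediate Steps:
$w = -139$ ($w = \frac{1}{2} \left(-278\right) = -139$)
$x = 75$ ($x = 15 \cdot 5 = 75$)
$a{\left(h,T \right)} = 568 + 4 h$ ($a{\left(h,T \right)} = -32 + 4 \left(\left(75 + h\right) + 75\right) = -32 + 4 \left(150 + h\right) = -32 + \left(600 + 4 h\right) = 568 + 4 h$)
$\left(\left(-1\right) \left(-286082\right) + 63843\right) + a{\left(w,421 \right)} = \left(\left(-1\right) \left(-286082\right) + 63843\right) + \left(568 + 4 \left(-139\right)\right) = \left(286082 + 63843\right) + \left(568 - 556\right) = 349925 + 12 = 349937$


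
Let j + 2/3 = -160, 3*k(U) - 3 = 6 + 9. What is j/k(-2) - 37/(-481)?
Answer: -3124/117 ≈ -26.701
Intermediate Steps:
k(U) = 6 (k(U) = 1 + (6 + 9)/3 = 1 + (1/3)*15 = 1 + 5 = 6)
j = -482/3 (j = -2/3 - 160 = -482/3 ≈ -160.67)
j/k(-2) - 37/(-481) = -482/3/6 - 37/(-481) = -482/3*1/6 - 37*(-1/481) = -241/9 + 1/13 = -3124/117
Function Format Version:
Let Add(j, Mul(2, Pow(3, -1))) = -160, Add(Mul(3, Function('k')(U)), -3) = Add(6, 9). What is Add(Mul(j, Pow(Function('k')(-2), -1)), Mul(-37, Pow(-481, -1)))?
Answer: Rational(-3124, 117) ≈ -26.701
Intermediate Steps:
Function('k')(U) = 6 (Function('k')(U) = Add(1, Mul(Rational(1, 3), Add(6, 9))) = Add(1, Mul(Rational(1, 3), 15)) = Add(1, 5) = 6)
j = Rational(-482, 3) (j = Add(Rational(-2, 3), -160) = Rational(-482, 3) ≈ -160.67)
Add(Mul(j, Pow(Function('k')(-2), -1)), Mul(-37, Pow(-481, -1))) = Add(Mul(Rational(-482, 3), Pow(6, -1)), Mul(-37, Pow(-481, -1))) = Add(Mul(Rational(-482, 3), Rational(1, 6)), Mul(-37, Rational(-1, 481))) = Add(Rational(-241, 9), Rational(1, 13)) = Rational(-3124, 117)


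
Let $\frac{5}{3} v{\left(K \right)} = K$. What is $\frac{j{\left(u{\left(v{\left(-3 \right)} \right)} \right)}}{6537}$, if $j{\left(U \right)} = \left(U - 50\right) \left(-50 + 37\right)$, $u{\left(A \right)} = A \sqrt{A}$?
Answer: $\frac{650}{6537} + \frac{117 i \sqrt{5}}{54475} \approx 0.099434 + 0.0048026 i$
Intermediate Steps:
$v{\left(K \right)} = \frac{3 K}{5}$
$u{\left(A \right)} = A^{\frac{3}{2}}$
$j{\left(U \right)} = 650 - 13 U$ ($j{\left(U \right)} = \left(-50 + U\right) \left(-13\right) = 650 - 13 U$)
$\frac{j{\left(u{\left(v{\left(-3 \right)} \right)} \right)}}{6537} = \frac{650 - 13 \left(\frac{3}{5} \left(-3\right)\right)^{\frac{3}{2}}}{6537} = \left(650 - 13 \left(- \frac{9}{5}\right)^{\frac{3}{2}}\right) \frac{1}{6537} = \left(650 - 13 \left(- \frac{27 i \sqrt{5}}{25}\right)\right) \frac{1}{6537} = \left(650 + \frac{351 i \sqrt{5}}{25}\right) \frac{1}{6537} = \frac{650}{6537} + \frac{117 i \sqrt{5}}{54475}$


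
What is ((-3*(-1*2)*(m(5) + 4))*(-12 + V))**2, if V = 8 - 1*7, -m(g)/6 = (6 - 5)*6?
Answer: 4460544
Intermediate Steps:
m(g) = -36 (m(g) = -6*(6 - 5)*6 = -6*6 = -36)
V = 1 (V = 8 - 7 = 1)
((-3*(-1*2)*(m(5) + 4))*(-12 + V))**2 = ((-3*(-1*2)*(-36 + 4))*(-12 + 1))**2 = (-(-6)*(-32)*(-11))**2 = (-3*64*(-11))**2 = (-192*(-11))**2 = 2112**2 = 4460544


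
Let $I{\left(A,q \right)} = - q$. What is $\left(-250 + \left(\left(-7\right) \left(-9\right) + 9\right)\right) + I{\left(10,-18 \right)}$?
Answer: $-160$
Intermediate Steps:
$\left(-250 + \left(\left(-7\right) \left(-9\right) + 9\right)\right) + I{\left(10,-18 \right)} = \left(-250 + \left(\left(-7\right) \left(-9\right) + 9\right)\right) - -18 = \left(-250 + \left(63 + 9\right)\right) + 18 = \left(-250 + 72\right) + 18 = -178 + 18 = -160$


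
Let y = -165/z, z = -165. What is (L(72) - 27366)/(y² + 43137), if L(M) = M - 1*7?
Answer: -27301/43138 ≈ -0.63288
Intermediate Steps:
y = 1 (y = -165/(-165) = -165*(-1/165) = 1)
L(M) = -7 + M (L(M) = M - 7 = -7 + M)
(L(72) - 27366)/(y² + 43137) = ((-7 + 72) - 27366)/(1² + 43137) = (65 - 27366)/(1 + 43137) = -27301/43138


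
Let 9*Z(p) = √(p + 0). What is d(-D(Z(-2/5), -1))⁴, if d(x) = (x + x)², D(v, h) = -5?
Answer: 100000000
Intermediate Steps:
Z(p) = √p/9 (Z(p) = √(p + 0)/9 = √p/9)
d(x) = 4*x² (d(x) = (2*x)² = 4*x²)
d(-D(Z(-2/5), -1))⁴ = (4*(-1*(-5))²)⁴ = (4*5²)⁴ = (4*25)⁴ = 100⁴ = 100000000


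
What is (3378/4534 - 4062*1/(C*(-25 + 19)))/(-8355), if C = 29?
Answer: -316748/109856553 ≈ -0.0028833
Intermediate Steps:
(3378/4534 - 4062*1/(C*(-25 + 19)))/(-8355) = (3378/4534 - 4062*1/(29*(-25 + 19)))/(-8355) = (3378*(1/4534) - 4062/((-6*29)))*(-1/8355) = (1689/2267 - 4062/(-174))*(-1/8355) = (1689/2267 - 4062*(-1/174))*(-1/8355) = (1689/2267 + 677/29)*(-1/8355) = (1583740/65743)*(-1/8355) = -316748/109856553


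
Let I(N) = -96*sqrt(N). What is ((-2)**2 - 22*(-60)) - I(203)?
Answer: 1324 + 96*sqrt(203) ≈ 2691.8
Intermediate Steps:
((-2)**2 - 22*(-60)) - I(203) = ((-2)**2 - 22*(-60)) - (-96)*sqrt(203) = (4 + 1320) + 96*sqrt(203) = 1324 + 96*sqrt(203)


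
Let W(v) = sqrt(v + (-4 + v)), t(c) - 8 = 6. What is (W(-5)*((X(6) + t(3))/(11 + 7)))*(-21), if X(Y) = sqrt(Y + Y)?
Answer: 7*I*sqrt(14)*(-7 - sqrt(3))/3 ≈ -76.235*I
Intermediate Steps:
X(Y) = sqrt(2)*sqrt(Y) (X(Y) = sqrt(2*Y) = sqrt(2)*sqrt(Y))
t(c) = 14 (t(c) = 8 + 6 = 14)
W(v) = sqrt(-4 + 2*v)
(W(-5)*((X(6) + t(3))/(11 + 7)))*(-21) = (sqrt(-4 + 2*(-5))*((sqrt(2)*sqrt(6) + 14)/(11 + 7)))*(-21) = (sqrt(-4 - 10)*((2*sqrt(3) + 14)/18))*(-21) = (sqrt(-14)*((14 + 2*sqrt(3))*(1/18)))*(-21) = ((I*sqrt(14))*(7/9 + sqrt(3)/9))*(-21) = (I*sqrt(14)*(7/9 + sqrt(3)/9))*(-21) = -21*I*sqrt(14)*(7/9 + sqrt(3)/9)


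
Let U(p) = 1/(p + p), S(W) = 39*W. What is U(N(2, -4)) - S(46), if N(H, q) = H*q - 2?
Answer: -35881/20 ≈ -1794.1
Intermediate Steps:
N(H, q) = -2 + H*q
U(p) = 1/(2*p)
U(N(2, -4)) - S(46) = 1/(2*(-2 + 2*(-4))) - 39*46 = 1/(2*(-2 - 8)) - 1*1794 = (½)/(-10) - 1794 = (½)*(-⅒) - 1794 = -1/20 - 1794 = -35881/20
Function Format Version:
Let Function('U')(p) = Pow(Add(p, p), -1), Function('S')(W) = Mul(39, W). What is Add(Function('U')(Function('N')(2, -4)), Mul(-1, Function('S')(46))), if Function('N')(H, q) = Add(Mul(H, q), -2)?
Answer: Rational(-35881, 20) ≈ -1794.1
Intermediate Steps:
Function('N')(H, q) = Add(-2, Mul(H, q))
Function('U')(p) = Mul(Rational(1, 2), Pow(p, -1)) (Function('U')(p) = Pow(Mul(2, p), -1) = Mul(Rational(1, 2), Pow(p, -1)))
Add(Function('U')(Function('N')(2, -4)), Mul(-1, Function('S')(46))) = Add(Mul(Rational(1, 2), Pow(Add(-2, Mul(2, -4)), -1)), Mul(-1, Mul(39, 46))) = Add(Mul(Rational(1, 2), Pow(Add(-2, -8), -1)), Mul(-1, 1794)) = Add(Mul(Rational(1, 2), Pow(-10, -1)), -1794) = Add(Mul(Rational(1, 2), Rational(-1, 10)), -1794) = Add(Rational(-1, 20), -1794) = Rational(-35881, 20)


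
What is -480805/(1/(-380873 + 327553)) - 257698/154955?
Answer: 3972507359225302/154955 ≈ 2.5637e+10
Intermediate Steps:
-480805/(1/(-380873 + 327553)) - 257698/154955 = -480805/(1/(-53320)) - 257698*1/154955 = -480805/(-1/53320) - 257698/154955 = -480805*(-53320) - 257698/154955 = 25636522600 - 257698/154955 = 3972507359225302/154955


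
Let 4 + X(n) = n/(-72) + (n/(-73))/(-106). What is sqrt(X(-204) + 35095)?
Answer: sqrt(18911694478890)/23214 ≈ 187.33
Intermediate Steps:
X(n) = -4 - 3833*n/278568 (X(n) = -4 + (n/(-72) + (n/(-73))/(-106)) = -4 + (n*(-1/72) + (n*(-1/73))*(-1/106)) = -4 + (-n/72 - n/73*(-1/106)) = -4 + (-n/72 + n/7738) = -4 - 3833*n/278568)
sqrt(X(-204) + 35095) = sqrt((-4 - 3833/278568*(-204)) + 35095) = sqrt((-4 + 65161/23214) + 35095) = sqrt(-27695/23214 + 35095) = sqrt(814667635/23214) = sqrt(18911694478890)/23214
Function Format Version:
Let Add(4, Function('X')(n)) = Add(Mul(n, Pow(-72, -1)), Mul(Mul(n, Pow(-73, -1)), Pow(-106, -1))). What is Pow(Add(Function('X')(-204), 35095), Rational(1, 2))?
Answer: Mul(Rational(1, 23214), Pow(18911694478890, Rational(1, 2))) ≈ 187.33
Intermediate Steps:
Function('X')(n) = Add(-4, Mul(Rational(-3833, 278568), n)) (Function('X')(n) = Add(-4, Add(Mul(n, Pow(-72, -1)), Mul(Mul(n, Pow(-73, -1)), Pow(-106, -1)))) = Add(-4, Add(Mul(n, Rational(-1, 72)), Mul(Mul(n, Rational(-1, 73)), Rational(-1, 106)))) = Add(-4, Add(Mul(Rational(-1, 72), n), Mul(Mul(Rational(-1, 73), n), Rational(-1, 106)))) = Add(-4, Add(Mul(Rational(-1, 72), n), Mul(Rational(1, 7738), n))) = Add(-4, Mul(Rational(-3833, 278568), n)))
Pow(Add(Function('X')(-204), 35095), Rational(1, 2)) = Pow(Add(Add(-4, Mul(Rational(-3833, 278568), -204)), 35095), Rational(1, 2)) = Pow(Add(Add(-4, Rational(65161, 23214)), 35095), Rational(1, 2)) = Pow(Add(Rational(-27695, 23214), 35095), Rational(1, 2)) = Pow(Rational(814667635, 23214), Rational(1, 2)) = Mul(Rational(1, 23214), Pow(18911694478890, Rational(1, 2)))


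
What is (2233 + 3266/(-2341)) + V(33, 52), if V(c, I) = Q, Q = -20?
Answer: 5177367/2341 ≈ 2211.6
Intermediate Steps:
V(c, I) = -20
(2233 + 3266/(-2341)) + V(33, 52) = (2233 + 3266/(-2341)) - 20 = (2233 + 3266*(-1/2341)) - 20 = (2233 - 3266/2341) - 20 = 5224187/2341 - 20 = 5177367/2341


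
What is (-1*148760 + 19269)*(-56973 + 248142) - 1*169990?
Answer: -24754834969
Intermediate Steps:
(-1*148760 + 19269)*(-56973 + 248142) - 1*169990 = (-148760 + 19269)*191169 - 169990 = -129491*191169 - 169990 = -24754664979 - 169990 = -24754834969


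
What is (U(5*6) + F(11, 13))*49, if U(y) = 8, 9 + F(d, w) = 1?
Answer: 0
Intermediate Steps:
F(d, w) = -8 (F(d, w) = -9 + 1 = -8)
(U(5*6) + F(11, 13))*49 = (8 - 8)*49 = 0*49 = 0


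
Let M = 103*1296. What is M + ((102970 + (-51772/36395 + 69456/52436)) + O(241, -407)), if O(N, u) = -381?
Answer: 112632775121867/477102055 ≈ 2.3608e+5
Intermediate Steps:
M = 133488
M + ((102970 + (-51772/36395 + 69456/52436)) + O(241, -407)) = 133488 + ((102970 + (-51772/36395 + 69456/52436)) - 381) = 133488 + ((102970 + (-51772*1/36395 + 69456*(1/52436))) - 381) = 133488 + ((102970 + (-51772/36395 + 17364/13109)) - 381) = 133488 + ((102970 - 46716368/477102055) - 381) = 133488 + (49127151886982/477102055 - 381) = 133488 + 48945376004027/477102055 = 112632775121867/477102055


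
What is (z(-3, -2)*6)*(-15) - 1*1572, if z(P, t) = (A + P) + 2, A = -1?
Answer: -1392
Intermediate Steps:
z(P, t) = 1 + P (z(P, t) = (-1 + P) + 2 = 1 + P)
(z(-3, -2)*6)*(-15) - 1*1572 = ((1 - 3)*6)*(-15) - 1*1572 = -2*6*(-15) - 1572 = -12*(-15) - 1572 = 180 - 1572 = -1392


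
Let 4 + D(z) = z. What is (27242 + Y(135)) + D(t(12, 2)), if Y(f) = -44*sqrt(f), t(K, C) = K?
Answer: 27250 - 132*sqrt(15) ≈ 26739.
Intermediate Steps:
D(z) = -4 + z
(27242 + Y(135)) + D(t(12, 2)) = (27242 - 132*sqrt(15)) + (-4 + 12) = (27242 - 132*sqrt(15)) + 8 = 27250 - 132*sqrt(15)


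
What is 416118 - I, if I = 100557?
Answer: 315561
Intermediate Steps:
416118 - I = 416118 - 1*100557 = 416118 - 100557 = 315561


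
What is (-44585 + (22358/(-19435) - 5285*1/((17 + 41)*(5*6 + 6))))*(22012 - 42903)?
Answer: 2907739838315353/3121560 ≈ 9.3150e+8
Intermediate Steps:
(-44585 + (22358/(-19435) - 5285*1/((17 + 41)*(5*6 + 6))))*(22012 - 42903) = (-44585 + (22358*(-1/19435) - 5285*1/(58*(30 + 6))))*(-20891) = (-44585 + (-22358/19435 - 5285/(58*36)))*(-20891) = (-44585 + (-22358/19435 - 5285/2088))*(-20891) = (-44585 - 149397479/40580280)*(-20891) = -1809421181279/40580280*(-20891) = 2907739838315353/3121560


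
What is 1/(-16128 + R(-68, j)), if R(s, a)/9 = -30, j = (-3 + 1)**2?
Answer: -1/16398 ≈ -6.0983e-5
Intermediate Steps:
j = 4 (j = (-2)**2 = 4)
R(s, a) = -270 (R(s, a) = 9*(-30) = -270)
1/(-16128 + R(-68, j)) = 1/(-16128 - 270) = 1/(-16398) = -1/16398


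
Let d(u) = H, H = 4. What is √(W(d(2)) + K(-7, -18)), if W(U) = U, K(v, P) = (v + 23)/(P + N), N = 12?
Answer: 2*√3/3 ≈ 1.1547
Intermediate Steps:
d(u) = 4
K(v, P) = (23 + v)/(12 + P) (K(v, P) = (v + 23)/(P + 12) = (23 + v)/(12 + P))
√(W(d(2)) + K(-7, -18)) = √(4 + (23 - 7)/(12 - 18)) = √(4 + 16/(-6)) = √(4 - ⅙*16) = √(4 - 8/3) = √(4/3) = 2*√3/3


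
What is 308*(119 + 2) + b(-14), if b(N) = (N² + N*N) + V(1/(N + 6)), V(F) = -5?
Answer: 37655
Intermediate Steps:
b(N) = -5 + 2*N² (b(N) = (N² + N*N) - 5 = (N² + N²) - 5 = 2*N² - 5 = -5 + 2*N²)
308*(119 + 2) + b(-14) = 308*(119 + 2) + (-5 + 2*(-14)²) = 308*121 + (-5 + 2*196) = 37268 + (-5 + 392) = 37268 + 387 = 37655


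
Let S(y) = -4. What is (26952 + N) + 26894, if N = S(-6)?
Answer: 53842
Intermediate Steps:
N = -4
(26952 + N) + 26894 = (26952 - 4) + 26894 = 26948 + 26894 = 53842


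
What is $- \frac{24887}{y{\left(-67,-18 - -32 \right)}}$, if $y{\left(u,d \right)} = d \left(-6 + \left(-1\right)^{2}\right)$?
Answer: $\frac{24887}{70} \approx 355.53$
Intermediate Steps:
$y{\left(u,d \right)} = - 5 d$ ($y{\left(u,d \right)} = d \left(-6 + 1\right) = d \left(-5\right) = - 5 d$)
$- \frac{24887}{y{\left(-67,-18 - -32 \right)}} = - \frac{24887}{\left(-5\right) \left(-18 - -32\right)} = - \frac{24887}{\left(-5\right) \left(-18 + 32\right)} = - \frac{24887}{\left(-5\right) 14} = - \frac{24887}{-70} = \left(-24887\right) \left(- \frac{1}{70}\right) = \frac{24887}{70}$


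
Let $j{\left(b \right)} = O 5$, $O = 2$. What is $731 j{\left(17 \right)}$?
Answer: $7310$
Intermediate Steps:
$j{\left(b \right)} = 10$ ($j{\left(b \right)} = 2 \cdot 5 = 10$)
$731 j{\left(17 \right)} = 731 \cdot 10 = 7310$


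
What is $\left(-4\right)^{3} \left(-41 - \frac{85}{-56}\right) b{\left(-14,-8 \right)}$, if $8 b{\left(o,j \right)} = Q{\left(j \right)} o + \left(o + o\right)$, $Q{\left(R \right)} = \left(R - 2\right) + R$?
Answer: $70752$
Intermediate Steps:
$Q{\left(R \right)} = -2 + 2 R$ ($Q{\left(R \right)} = \left(-2 + R\right) + R = -2 + 2 R$)
$b{\left(o,j \right)} = \frac{o}{4} + \frac{o \left(-2 + 2 j\right)}{8}$ ($b{\left(o,j \right)} = \frac{\left(-2 + 2 j\right) o + \left(o + o\right)}{8} = \frac{o \left(-2 + 2 j\right) + 2 o}{8} = \frac{2 o + o \left(-2 + 2 j\right)}{8} = \frac{o}{4} + \frac{o \left(-2 + 2 j\right)}{8}$)
$\left(-4\right)^{3} \left(-41 - \frac{85}{-56}\right) b{\left(-14,-8 \right)} = \left(-4\right)^{3} \left(-41 - \frac{85}{-56}\right) \frac{1}{4} \left(-8\right) \left(-14\right) = - 64 \left(-41 - 85 \left(- \frac{1}{56}\right)\right) 28 = - 64 \left(-41 - - \frac{85}{56}\right) 28 = - 64 \left(-41 + \frac{85}{56}\right) 28 = \left(-64\right) \left(- \frac{2211}{56}\right) 28 = \frac{17688}{7} \cdot 28 = 70752$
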